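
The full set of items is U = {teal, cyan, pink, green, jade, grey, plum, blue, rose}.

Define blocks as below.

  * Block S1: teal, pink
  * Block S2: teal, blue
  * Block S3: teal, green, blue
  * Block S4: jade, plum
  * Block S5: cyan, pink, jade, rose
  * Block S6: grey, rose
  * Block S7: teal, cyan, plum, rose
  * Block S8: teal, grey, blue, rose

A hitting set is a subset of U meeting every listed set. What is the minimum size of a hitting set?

3

Take H = {teal, jade, rose}. Each listed block contains at least one of these, so H is a hitting set of size 3.
The blocks S3, S4, S6 are pairwise disjoint, so any hitting set needs a separate item for each — at least 3. Hence 3 is optimal.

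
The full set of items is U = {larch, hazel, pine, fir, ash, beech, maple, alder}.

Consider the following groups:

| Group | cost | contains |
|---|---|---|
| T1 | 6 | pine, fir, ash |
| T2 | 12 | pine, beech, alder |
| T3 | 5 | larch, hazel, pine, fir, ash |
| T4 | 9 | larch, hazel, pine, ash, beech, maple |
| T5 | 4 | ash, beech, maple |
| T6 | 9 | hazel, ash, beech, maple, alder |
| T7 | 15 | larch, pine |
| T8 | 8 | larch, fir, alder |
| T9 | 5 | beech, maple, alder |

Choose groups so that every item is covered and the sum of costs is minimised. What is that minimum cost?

T3, T9 together cover every item (T3 ∪ T9 = {larch, hazel, pine, fir, ash, beech, maple, alder}); total cost 5 + 5 = 10.
No covering selection has total cost below 10.

10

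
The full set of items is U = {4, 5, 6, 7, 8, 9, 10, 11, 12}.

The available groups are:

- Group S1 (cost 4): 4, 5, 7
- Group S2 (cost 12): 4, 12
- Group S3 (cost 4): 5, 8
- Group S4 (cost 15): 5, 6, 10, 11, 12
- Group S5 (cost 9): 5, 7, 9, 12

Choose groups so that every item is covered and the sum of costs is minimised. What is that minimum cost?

32

S1, S3, S4, S5 together cover every item (S1 ∪ S3 ∪ S4 ∪ S5 = {4, 5, 6, 7, 8, 9, 10, 11, 12}); total cost 4 + 4 + 15 + 9 = 32.
No covering selection has total cost below 32.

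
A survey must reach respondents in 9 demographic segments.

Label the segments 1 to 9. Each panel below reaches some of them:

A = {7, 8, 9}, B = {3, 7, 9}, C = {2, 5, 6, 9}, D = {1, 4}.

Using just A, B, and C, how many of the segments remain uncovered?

2

Union of A, B, C = {2, 3, 5, 6, 7, 8, 9}.
Not covered: 1, 4 — 2 segments.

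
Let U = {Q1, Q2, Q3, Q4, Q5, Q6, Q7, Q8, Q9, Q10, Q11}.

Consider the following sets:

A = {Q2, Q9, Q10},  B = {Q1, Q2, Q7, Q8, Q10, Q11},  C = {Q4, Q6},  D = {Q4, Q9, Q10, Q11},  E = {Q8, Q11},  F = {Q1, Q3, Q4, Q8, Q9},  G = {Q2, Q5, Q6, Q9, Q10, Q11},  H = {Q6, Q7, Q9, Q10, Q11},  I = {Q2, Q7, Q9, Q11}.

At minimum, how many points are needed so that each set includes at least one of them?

3

Take T = {Q4, Q8, Q9}. Each listed set contains at least one of these, so T is a hitting set of size 3.
The sets A, C, E are pairwise disjoint, so any hitting set needs a separate point for each — at least 3. Hence 3 is optimal.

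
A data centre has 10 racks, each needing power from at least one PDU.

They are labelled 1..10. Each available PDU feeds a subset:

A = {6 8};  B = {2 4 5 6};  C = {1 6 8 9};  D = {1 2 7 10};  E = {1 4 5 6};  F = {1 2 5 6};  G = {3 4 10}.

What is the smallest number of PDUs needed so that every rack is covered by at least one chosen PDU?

Take {C, D, F, G}. Their union is {1, 2, 3, 4, 5, 6, 7, 8, 9, 10}, which is all 10 racks.
No 3 of the 7 PDUs cover everything (all 35 combinations miss at least one rack), so 4 is optimal.

4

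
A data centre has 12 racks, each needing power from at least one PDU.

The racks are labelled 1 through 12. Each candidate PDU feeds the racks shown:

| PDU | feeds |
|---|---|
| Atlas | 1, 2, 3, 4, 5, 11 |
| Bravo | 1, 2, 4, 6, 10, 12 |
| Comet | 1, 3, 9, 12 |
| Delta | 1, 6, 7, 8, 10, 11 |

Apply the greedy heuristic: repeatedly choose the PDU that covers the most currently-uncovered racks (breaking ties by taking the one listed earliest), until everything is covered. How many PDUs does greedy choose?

3

Greedy: pick Atlas (covers 6 new) → pick Delta (covers 4 new) → pick Comet (covers 2 new). Total picks: 3.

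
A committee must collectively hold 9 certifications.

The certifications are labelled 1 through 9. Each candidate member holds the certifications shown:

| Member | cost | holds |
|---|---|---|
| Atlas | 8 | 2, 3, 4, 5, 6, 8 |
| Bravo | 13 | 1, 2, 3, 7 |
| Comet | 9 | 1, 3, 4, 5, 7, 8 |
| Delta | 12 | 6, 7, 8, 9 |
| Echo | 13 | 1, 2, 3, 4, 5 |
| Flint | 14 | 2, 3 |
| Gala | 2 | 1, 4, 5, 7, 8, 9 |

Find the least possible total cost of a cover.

Atlas, Gala together cover every certification (Atlas ∪ Gala = {1, 2, 3, 4, 5, 6, 7, 8, 9}); total cost 8 + 2 = 10.
No covering selection has total cost below 10.

10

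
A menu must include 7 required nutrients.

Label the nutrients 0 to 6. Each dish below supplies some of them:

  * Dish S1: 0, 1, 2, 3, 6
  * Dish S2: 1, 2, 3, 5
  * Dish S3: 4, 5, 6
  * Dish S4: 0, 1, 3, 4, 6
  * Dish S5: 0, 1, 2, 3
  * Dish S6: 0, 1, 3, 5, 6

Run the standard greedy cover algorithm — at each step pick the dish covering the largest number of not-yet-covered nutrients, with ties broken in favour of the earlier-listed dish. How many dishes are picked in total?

2

Greedy: pick S1 (covers 5 new) → pick S3 (covers 2 new). Total picks: 2.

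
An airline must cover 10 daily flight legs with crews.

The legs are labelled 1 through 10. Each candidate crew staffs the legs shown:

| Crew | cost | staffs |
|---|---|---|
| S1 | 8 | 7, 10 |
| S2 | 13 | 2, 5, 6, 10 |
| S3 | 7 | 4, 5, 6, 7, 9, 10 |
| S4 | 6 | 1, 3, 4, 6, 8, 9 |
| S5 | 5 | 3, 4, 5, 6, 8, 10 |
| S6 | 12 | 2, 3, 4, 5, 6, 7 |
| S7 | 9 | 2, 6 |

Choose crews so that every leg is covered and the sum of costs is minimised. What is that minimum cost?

S3, S4, S7 together cover every leg (S3 ∪ S4 ∪ S7 = {1, 2, 3, 4, 5, 6, 7, 8, 9, 10}); total cost 7 + 6 + 9 = 22.
The greedy pick S5, S4, S6 costs 23; no covering selection beats 22.

22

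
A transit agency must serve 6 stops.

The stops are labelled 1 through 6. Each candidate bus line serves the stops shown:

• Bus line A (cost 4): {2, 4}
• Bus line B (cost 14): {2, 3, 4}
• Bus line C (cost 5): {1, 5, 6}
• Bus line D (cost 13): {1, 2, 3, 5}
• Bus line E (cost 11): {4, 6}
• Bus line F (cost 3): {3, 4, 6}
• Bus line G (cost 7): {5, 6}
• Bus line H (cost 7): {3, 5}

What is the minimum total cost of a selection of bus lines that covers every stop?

12

A, C, F together cover every stop (A ∪ C ∪ F = {1, 2, 3, 4, 5, 6}); total cost 4 + 5 + 3 = 12.
No covering selection has total cost below 12.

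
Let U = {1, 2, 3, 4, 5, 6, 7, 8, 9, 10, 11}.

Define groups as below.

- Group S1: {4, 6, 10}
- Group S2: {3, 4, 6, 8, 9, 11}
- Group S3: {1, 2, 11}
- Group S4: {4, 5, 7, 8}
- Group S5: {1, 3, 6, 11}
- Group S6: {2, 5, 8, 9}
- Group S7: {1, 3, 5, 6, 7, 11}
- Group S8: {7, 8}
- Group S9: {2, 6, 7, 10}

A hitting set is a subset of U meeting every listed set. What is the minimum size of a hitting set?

3

H = {8, 10, 11} meets every group (each contains at least one member of H), and |H| = 3.
The groups S1, S3, S8 are pairwise disjoint, so any hitting set needs a separate point for each — at least 3. Hence 3 is optimal.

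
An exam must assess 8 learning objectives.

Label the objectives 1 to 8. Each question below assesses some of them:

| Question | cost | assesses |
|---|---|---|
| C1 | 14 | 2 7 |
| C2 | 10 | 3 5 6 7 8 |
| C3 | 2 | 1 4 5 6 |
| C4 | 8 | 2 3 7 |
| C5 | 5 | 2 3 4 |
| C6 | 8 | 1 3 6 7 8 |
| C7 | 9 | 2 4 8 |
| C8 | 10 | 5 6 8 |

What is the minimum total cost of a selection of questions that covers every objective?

C3, C5, C6 together cover every objective (C3 ∪ C5 ∪ C6 = {1, 2, 3, 4, 5, 6, 7, 8}); total cost 2 + 5 + 8 = 15.
No covering selection has total cost below 15.

15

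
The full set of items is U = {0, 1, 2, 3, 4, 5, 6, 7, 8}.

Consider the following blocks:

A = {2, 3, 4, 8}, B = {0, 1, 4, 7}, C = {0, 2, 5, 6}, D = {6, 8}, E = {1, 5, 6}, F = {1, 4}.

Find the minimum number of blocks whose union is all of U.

3

A, B, and E cover everything between them: the union {0, 1, 2, 3, 4, 5, 6, 7, 8} is all of U.
Each block has at most 4 items, and 2·4 = 8 < 9 — so at least 3 blocks are needed, and 3 is optimal.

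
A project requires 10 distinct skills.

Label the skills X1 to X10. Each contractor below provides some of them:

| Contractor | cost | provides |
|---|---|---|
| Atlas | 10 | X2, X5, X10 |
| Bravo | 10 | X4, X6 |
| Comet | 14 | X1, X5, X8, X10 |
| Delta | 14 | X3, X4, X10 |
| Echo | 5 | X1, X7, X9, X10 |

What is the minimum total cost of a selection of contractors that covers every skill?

Atlas, Bravo, Comet, Delta, Echo together cover every skill (Atlas ∪ Bravo ∪ Comet ∪ Delta ∪ Echo = {X1, X2, X3, X4, X5, X6, X7, X8, X9, X10}); total cost 10 + 10 + 14 + 14 + 5 = 53.
No covering selection has total cost below 53.

53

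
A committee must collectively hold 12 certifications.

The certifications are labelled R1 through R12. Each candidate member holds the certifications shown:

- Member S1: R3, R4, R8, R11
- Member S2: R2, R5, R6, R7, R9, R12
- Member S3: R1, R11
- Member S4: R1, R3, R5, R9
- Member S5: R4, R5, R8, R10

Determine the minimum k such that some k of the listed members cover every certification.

Take {S1, S2, S4, S5}. Their union is {R1, R2, R3, R4, R5, R6, R7, R8, R9, R10, R11, R12}, which is all 12 certifications.
No 3 of the 5 members cover everything (all 10 combinations miss at least one certification), so 4 is optimal.

4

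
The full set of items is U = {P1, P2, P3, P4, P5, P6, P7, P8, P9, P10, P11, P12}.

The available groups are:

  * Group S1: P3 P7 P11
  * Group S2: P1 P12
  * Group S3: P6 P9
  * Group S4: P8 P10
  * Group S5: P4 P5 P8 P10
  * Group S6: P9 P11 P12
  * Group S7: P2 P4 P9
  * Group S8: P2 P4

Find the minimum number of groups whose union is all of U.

Take {S1, S2, S3, S5, S8}. Their union is {P1, P2, P3, P4, P5, P6, P7, P8, P9, P10, P11, P12}, which is all 12 items.
No 4 of the 8 groups cover everything (all 70 combinations miss at least one item), so 5 is optimal.

5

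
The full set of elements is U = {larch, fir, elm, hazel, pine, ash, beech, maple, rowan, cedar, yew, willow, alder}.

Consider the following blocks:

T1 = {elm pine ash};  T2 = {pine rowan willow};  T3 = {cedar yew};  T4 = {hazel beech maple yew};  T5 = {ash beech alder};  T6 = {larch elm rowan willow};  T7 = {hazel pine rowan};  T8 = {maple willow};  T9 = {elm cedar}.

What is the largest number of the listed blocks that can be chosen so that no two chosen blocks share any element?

T3, T5, T7, T8 are pairwise disjoint (T3={cedar,yew}; T5={ash,beech,alder}; T7={hazel,pine,rowan}; T8={maple,willow}).
Every remaining block overlaps one of these, and no 5 of the listed blocks are pairwise disjoint, so 4 is the maximum.

4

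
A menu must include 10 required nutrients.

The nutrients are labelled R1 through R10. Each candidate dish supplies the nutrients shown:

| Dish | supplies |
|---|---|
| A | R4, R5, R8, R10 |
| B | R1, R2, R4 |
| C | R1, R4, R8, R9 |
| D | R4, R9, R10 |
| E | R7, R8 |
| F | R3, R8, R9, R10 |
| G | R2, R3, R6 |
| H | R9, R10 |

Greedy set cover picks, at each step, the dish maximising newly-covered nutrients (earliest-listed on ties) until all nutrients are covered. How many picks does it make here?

Greedy: pick A (covers 4 new) → pick G (covers 3 new) → pick C (covers 2 new) → pick E (covers 1 new). Total picks: 4.

4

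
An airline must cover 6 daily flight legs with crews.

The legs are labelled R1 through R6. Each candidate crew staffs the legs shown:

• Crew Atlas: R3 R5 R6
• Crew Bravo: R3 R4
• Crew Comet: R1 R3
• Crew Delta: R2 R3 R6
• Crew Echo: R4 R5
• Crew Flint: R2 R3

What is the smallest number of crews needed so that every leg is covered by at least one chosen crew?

Take {Comet, Delta, Echo}. Their union is {R1, R2, R3, R4, R5, R6}, which is all 6 legs.
Only Comet contains R1, so Comet is forced; the remaining 4 legs need at least 2 more crews (each remaining crew adds at most 2) — so at least 3 crews are needed, and 3 is optimal.

3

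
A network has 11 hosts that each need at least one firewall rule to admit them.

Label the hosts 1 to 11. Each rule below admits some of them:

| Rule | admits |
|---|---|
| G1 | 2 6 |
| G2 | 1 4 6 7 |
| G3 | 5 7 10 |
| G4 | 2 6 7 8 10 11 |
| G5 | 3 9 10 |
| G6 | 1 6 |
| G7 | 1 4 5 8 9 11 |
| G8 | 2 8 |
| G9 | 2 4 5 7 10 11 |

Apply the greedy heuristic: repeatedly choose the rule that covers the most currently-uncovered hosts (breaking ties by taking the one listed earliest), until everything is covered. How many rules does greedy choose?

3

Greedy: pick G4 (covers 6 new) → pick G7 (covers 4 new) → pick G5 (covers 1 new). Total picks: 3.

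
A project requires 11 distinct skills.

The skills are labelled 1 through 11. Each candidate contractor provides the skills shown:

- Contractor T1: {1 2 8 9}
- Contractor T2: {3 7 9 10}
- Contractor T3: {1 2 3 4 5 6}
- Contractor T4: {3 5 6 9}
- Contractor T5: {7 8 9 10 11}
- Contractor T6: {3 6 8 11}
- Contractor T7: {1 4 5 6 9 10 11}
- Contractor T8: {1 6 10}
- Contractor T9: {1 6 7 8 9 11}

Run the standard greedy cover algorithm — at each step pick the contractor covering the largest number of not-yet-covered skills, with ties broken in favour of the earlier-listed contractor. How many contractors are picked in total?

3

Greedy: pick T7 (covers 7 new) → pick T1 (covers 2 new) → pick T2 (covers 2 new). Total picks: 3.
(The true minimum cover uses only 2 contractors, so greedy is not optimal here.)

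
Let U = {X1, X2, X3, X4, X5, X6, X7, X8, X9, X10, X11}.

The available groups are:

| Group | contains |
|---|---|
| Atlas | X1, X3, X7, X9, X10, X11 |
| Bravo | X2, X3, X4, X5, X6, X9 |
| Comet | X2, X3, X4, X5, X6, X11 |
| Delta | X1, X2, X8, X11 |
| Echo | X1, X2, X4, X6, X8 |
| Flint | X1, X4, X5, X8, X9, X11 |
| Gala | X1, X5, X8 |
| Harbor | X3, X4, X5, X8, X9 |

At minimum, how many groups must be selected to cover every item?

Atlas and Bravo and Gala together: Atlas ∪ Bravo ∪ Gala = {X1, X2, X3, X4, X5, X6, X7, X8, X9, X10, X11} — every item is covered.
Only Atlas contains X7, so Atlas is forced; the remaining 5 items need at least 2 more groups (each remaining group adds at most 4) — so at least 3 groups are needed, and 3 is optimal.

3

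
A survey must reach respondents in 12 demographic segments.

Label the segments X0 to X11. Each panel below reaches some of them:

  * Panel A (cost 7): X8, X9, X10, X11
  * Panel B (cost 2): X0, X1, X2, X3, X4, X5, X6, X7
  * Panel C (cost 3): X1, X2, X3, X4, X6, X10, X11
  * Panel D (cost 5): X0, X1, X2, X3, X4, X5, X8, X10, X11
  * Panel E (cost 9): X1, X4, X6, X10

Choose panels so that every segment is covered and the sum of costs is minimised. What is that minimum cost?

9

A, B together cover every segment (A ∪ B = {X0, X1, X2, X3, X4, X5, X6, X7, X8, X9, X10, X11}); total cost 7 + 2 = 9.
The greedy pick B, C, A costs 12; no covering selection beats 9.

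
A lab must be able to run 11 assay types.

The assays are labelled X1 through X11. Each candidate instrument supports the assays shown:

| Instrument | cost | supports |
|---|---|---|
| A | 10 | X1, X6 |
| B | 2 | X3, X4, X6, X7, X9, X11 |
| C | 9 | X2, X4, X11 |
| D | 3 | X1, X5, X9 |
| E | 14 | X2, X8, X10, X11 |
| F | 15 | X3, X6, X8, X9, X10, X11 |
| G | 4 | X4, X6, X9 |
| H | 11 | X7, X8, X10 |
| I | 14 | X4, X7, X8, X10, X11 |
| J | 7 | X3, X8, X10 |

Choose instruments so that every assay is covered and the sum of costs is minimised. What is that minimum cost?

B, D, E together cover every assay (B ∪ D ∪ E = {X1, X2, X3, X4, X5, X6, X7, X8, X9, X10, X11}); total cost 2 + 3 + 14 = 19.
The greedy pick B, D, J, C costs 21; no covering selection beats 19.

19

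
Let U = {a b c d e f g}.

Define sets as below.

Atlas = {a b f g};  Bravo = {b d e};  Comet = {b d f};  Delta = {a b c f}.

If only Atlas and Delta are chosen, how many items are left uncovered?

2

Union of Atlas, Delta = {a, b, c, f, g}.
Not covered: d, e — 2 items.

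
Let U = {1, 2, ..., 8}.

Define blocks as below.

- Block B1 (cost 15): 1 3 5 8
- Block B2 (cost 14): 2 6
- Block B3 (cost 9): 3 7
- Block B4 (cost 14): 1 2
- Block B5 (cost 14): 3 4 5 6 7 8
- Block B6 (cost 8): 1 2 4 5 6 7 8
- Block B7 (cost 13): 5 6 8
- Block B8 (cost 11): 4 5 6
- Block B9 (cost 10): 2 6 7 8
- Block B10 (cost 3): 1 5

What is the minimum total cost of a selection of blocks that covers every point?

17

B3, B6 together cover every point (B3 ∪ B6 = {1, 2, 3, 4, 5, 6, 7, 8}); total cost 9 + 8 = 17.
No covering selection has total cost below 17.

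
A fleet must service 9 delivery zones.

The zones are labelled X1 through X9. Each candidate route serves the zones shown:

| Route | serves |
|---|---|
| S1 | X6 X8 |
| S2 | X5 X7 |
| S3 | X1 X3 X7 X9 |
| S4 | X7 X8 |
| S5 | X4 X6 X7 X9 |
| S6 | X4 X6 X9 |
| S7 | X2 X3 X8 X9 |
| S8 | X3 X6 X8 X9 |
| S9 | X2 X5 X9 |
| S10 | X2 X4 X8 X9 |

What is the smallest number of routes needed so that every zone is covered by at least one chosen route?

4

S1 and S3 and S5 and S9 together: S1 ∪ S3 ∪ S5 ∪ S9 = {X1, X2, X3, X4, X5, X6, X7, X8, X9} — every zone is covered.
No 3 of the 10 routes cover everything (all 120 combinations miss at least one zone), so 4 is optimal.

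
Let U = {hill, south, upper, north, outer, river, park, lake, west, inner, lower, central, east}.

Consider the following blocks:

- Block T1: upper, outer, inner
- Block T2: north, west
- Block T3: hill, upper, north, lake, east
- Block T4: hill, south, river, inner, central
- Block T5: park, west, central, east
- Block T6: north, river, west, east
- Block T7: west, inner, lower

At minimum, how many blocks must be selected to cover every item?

T1, T3, T4, T5, and T7 cover everything between them: the union {hill, south, upper, north, outer, river, park, lake, west, inner, lower, central, east} is all of U.
No 4 of the 7 blocks cover everything (all 35 combinations miss at least one item), so 5 is optimal.

5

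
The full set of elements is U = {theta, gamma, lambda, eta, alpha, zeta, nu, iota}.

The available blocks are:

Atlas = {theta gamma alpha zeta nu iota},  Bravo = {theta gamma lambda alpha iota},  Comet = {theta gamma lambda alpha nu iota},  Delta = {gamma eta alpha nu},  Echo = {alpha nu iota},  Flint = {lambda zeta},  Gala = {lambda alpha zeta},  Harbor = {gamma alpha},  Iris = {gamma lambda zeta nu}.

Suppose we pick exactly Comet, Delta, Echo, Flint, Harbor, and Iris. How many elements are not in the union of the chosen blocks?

Union of Comet, Delta, Echo, Flint, Harbor, Iris = {theta, gamma, lambda, eta, alpha, zeta, nu, iota} — that's every element, so 0 are uncovered.

0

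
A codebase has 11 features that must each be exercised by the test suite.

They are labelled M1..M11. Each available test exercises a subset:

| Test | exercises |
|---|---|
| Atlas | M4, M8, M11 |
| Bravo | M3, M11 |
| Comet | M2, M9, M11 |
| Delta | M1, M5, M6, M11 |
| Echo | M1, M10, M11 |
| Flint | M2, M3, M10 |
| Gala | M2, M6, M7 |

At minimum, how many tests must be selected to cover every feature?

Take {Atlas, Comet, Delta, Flint, Gala}. Their union is {M1, M2, M3, M4, M5, M6, M7, M8, M9, M10, M11}, which is all 11 features.
No 4 of the 7 tests cover everything (all 35 combinations miss at least one feature), so 5 is optimal.

5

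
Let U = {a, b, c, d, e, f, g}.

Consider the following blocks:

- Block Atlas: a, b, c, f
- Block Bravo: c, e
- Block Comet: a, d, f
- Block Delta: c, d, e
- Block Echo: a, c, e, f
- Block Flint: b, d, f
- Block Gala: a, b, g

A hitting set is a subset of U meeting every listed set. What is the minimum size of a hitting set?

Take H = {b, c, d}. Each listed block contains at least one of these, so H is a hitting set of size 3.
No choice of 2 items meets every block, so 3 is the minimum.

3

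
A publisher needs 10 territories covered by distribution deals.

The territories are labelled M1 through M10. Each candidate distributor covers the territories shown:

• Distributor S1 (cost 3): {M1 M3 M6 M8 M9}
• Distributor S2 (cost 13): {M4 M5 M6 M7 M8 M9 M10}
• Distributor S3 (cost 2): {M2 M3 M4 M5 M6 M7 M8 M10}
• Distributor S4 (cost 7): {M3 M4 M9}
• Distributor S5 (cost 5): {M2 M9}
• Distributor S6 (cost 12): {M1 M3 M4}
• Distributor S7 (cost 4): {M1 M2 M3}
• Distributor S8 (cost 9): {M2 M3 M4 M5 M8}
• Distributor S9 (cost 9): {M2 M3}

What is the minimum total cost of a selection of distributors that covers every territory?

5

S1, S3 together cover every territory (S1 ∪ S3 = {M1, M2, M3, M4, M5, M6, M7, M8, M9, M10}); total cost 3 + 2 = 5.
No covering selection has total cost below 5.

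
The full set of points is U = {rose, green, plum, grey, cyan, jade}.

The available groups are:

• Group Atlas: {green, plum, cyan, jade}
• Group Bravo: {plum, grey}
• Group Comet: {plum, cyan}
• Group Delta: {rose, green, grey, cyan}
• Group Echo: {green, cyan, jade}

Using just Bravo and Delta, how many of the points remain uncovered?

Union of Bravo, Delta = {rose, green, plum, grey, cyan}.
Not covered: jade — 1 point.

1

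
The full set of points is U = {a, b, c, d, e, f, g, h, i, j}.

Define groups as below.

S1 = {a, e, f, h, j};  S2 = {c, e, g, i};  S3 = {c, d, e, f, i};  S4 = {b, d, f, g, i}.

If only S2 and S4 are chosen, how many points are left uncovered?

3

Union of S2, S4 = {b, c, d, e, f, g, i}.
Not covered: a, h, j — 3 points.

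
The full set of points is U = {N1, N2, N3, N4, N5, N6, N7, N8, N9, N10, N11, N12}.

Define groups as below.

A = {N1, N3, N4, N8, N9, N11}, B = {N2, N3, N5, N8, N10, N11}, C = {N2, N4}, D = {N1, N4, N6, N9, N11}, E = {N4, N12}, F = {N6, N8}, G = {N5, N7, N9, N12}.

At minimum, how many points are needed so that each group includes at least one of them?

The 3 points {N4, N5, N8} hit every group.
The groups C, F, G are pairwise disjoint, so any hitting set needs a separate point for each — at least 3. Hence 3 is optimal.

3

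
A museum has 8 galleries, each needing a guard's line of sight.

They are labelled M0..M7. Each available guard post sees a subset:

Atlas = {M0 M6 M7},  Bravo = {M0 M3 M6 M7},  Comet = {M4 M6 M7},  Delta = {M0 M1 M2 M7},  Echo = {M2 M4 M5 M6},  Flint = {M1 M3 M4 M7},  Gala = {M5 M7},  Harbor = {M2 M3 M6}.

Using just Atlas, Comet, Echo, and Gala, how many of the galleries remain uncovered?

2

Union of Atlas, Comet, Echo, Gala = {M0, M2, M4, M5, M6, M7}.
Not covered: M1, M3 — 2 galleries.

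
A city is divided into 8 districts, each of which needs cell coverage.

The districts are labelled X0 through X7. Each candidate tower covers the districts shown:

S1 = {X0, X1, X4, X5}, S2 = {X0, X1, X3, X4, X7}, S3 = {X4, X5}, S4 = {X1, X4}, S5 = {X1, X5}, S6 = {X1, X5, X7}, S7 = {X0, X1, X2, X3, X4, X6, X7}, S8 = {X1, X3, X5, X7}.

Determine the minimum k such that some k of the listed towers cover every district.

2

S5 and S7 together: S5 ∪ S7 = {X0, X1, X2, X3, X4, X5, X6, X7} — every district is covered.
No single tower has all 8 districts (the largest, S7, has 7), so 2 is optimal.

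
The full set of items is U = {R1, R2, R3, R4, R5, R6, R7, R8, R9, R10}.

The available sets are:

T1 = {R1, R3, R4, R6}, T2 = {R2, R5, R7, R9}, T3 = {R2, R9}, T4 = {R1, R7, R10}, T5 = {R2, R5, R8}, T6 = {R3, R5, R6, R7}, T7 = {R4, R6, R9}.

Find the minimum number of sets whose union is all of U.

T4, T5, T6, and T7 cover everything between them: the union {R1, R2, R3, R4, R5, R6, R7, R8, R9, R10} is all of U.
Only T4 contains R10, so T4 is forced; the remaining 7 items need at least 3 more sets (each remaining set adds at most 3) — so at least 4 sets are needed, and 4 is optimal.

4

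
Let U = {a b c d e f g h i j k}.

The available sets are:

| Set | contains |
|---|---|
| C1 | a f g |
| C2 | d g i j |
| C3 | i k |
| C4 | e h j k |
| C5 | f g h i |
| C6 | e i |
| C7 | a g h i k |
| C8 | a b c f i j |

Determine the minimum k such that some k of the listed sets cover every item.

3

C2, C4, and C8 cover everything between them: the union {a, b, c, d, e, f, g, h, i, j, k} is all of U.
Only C8 contains b, so C8 is forced; the remaining 5 items need at least 2 more sets (each remaining set adds at most 3) — so at least 3 sets are needed, and 3 is optimal.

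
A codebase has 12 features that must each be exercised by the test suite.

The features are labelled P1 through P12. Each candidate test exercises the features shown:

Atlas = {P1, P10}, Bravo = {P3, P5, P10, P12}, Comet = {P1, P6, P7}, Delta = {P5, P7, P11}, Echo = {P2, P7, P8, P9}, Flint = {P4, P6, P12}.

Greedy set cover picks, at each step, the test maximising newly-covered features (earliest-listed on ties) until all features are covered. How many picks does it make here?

5

Greedy: pick Bravo (covers 4 new) → pick Echo (covers 4 new) → pick Comet (covers 2 new) → pick Delta (covers 1 new) → pick Flint (covers 1 new). Total picks: 5.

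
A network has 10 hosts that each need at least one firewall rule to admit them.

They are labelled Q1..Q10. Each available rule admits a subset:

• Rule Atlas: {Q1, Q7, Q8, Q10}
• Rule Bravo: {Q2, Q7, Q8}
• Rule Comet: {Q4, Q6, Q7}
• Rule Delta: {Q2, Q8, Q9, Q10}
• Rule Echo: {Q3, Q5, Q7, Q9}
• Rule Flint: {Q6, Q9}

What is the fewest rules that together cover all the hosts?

Atlas and Comet and Delta and Echo together: Atlas ∪ Comet ∪ Delta ∪ Echo = {Q1, Q2, Q3, Q4, Q5, Q6, Q7, Q8, Q9, Q10} — every host is covered.
No 3 of the 6 rules cover everything (all 20 combinations miss at least one host), so 4 is optimal.

4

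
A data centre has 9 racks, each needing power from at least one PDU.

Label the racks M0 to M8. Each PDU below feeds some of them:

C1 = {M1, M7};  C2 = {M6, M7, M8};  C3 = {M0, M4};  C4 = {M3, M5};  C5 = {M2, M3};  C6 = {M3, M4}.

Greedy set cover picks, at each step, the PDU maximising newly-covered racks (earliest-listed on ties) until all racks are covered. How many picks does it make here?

5

Greedy: pick C2 (covers 3 new) → pick C3 (covers 2 new) → pick C4 (covers 2 new) → pick C1 (covers 1 new) → pick C5 (covers 1 new). Total picks: 5.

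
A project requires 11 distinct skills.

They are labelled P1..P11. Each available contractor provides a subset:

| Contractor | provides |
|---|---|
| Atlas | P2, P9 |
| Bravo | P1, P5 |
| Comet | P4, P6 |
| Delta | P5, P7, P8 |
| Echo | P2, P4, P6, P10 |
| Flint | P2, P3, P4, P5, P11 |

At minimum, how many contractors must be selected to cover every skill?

Atlas and Bravo and Delta and Echo and Flint together: Atlas ∪ Bravo ∪ Delta ∪ Echo ∪ Flint = {P1, P2, P3, P4, P5, P6, P7, P8, P9, P10, P11} — every skill is covered.
No 4 of the 6 contractors cover everything (all 15 combinations miss at least one skill), so 5 is optimal.

5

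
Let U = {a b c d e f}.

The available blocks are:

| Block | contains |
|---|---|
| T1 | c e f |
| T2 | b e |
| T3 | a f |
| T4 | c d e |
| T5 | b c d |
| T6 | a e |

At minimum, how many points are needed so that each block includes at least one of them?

H = {a, b, e} meets every block (each contains at least one member of H), and |H| = 3.
No choice of 2 points meets every block, so 3 is the minimum.

3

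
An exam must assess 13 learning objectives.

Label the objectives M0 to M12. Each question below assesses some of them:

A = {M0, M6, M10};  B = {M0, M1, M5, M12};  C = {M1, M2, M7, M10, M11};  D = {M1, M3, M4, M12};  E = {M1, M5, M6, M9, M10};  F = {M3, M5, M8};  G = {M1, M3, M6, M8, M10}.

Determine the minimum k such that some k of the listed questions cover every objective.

Take {A, C, D, E, F}. Their union is {M0, M1, M2, M3, M4, M5, M6, M7, M8, M9, M10, M11, M12}, which is all 13 objectives.
No 4 of the 7 questions cover everything (all 35 combinations miss at least one objective), so 5 is optimal.

5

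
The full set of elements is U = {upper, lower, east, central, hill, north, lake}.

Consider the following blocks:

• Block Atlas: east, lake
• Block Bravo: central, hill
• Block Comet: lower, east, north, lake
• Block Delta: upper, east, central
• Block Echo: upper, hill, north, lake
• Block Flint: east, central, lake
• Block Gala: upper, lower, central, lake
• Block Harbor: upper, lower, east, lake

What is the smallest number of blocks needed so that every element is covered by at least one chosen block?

3

Echo and Flint and Harbor together: Echo ∪ Flint ∪ Harbor = {upper, lower, east, central, hill, north, lake} — every element is covered.
No 2 of the 8 blocks cover everything (all 28 combinations miss at least one element), so 3 is optimal.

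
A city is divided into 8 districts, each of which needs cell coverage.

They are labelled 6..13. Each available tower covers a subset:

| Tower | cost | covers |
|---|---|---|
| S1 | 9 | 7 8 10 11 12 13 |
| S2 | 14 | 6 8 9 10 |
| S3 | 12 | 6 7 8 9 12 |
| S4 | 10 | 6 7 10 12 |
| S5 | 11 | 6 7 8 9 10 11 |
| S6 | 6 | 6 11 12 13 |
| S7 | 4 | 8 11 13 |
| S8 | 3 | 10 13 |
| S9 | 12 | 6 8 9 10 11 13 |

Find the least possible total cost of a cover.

17

S5, S6 together cover every district (S5 ∪ S6 = {6, 7, 8, 9, 10, 11, 12, 13}); total cost 11 + 6 = 17.
The greedy pick S7, S4, S5 costs 25; no covering selection beats 17.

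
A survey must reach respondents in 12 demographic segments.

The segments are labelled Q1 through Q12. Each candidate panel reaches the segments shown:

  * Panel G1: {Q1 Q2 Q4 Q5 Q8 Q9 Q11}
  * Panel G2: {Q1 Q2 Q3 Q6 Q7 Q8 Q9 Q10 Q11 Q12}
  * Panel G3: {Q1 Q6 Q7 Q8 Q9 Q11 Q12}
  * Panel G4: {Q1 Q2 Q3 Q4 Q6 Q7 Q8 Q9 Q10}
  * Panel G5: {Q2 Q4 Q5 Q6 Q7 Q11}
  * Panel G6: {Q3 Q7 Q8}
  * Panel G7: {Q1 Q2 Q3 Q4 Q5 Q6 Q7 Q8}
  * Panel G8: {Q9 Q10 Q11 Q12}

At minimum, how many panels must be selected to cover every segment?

G7 and G8 together: G7 ∪ G8 = {Q1, Q2, Q3, Q4, Q5, Q6, Q7, Q8, Q9, Q10, Q11, Q12} — every segment is covered.
No single panel has all 12 segments (the largest, G2, has 10), so 2 is optimal.

2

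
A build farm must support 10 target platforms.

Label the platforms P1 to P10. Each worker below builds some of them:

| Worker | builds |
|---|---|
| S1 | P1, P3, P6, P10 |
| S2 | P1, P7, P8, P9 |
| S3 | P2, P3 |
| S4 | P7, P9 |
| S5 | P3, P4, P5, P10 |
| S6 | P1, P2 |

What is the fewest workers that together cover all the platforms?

S1 and S2 and S5 and S6 together: S1 ∪ S2 ∪ S5 ∪ S6 = {P1, P2, P3, P4, P5, P6, P7, P8, P9, P10} — every platform is covered.
No 3 of the 6 workers cover everything (all 20 combinations miss at least one platform), so 4 is optimal.

4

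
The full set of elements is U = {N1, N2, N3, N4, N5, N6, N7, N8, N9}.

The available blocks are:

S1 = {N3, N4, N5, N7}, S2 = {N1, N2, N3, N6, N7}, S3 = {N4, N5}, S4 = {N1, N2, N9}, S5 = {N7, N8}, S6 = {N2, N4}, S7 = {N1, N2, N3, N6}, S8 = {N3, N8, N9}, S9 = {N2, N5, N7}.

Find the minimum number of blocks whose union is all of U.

3

Take {S1, S7, S8}. Their union is {N1, N2, N3, N4, N5, N6, N7, N8, N9}, which is all 9 elements.
No 2 of the 9 blocks cover everything (all 36 combinations miss at least one element), so 3 is optimal.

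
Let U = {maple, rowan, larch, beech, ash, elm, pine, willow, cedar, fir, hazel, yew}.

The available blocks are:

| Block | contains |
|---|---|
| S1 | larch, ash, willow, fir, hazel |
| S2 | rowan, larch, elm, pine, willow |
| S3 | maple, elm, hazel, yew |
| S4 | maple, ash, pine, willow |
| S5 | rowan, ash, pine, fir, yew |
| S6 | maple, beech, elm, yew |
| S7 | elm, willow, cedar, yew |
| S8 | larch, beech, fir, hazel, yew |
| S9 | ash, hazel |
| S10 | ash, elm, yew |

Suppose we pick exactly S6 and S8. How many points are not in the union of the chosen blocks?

5

Union of S6, S8 = {maple, larch, beech, elm, fir, hazel, yew}.
Not covered: rowan, ash, pine, willow, cedar — 5 points.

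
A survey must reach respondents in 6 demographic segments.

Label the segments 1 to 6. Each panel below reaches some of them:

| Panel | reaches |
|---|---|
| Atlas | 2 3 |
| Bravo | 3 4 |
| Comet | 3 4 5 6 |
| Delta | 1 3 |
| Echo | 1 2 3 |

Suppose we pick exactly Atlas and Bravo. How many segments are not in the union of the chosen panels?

3

Union of Atlas, Bravo = {2, 3, 4}.
Not covered: 1, 5, 6 — 3 segments.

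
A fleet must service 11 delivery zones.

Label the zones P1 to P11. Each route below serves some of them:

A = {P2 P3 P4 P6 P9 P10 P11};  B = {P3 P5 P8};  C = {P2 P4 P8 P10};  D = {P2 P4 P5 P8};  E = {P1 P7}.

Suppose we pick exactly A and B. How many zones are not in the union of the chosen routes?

Union of A, B = {P2, P3, P4, P5, P6, P8, P9, P10, P11}.
Not covered: P1, P7 — 2 zones.

2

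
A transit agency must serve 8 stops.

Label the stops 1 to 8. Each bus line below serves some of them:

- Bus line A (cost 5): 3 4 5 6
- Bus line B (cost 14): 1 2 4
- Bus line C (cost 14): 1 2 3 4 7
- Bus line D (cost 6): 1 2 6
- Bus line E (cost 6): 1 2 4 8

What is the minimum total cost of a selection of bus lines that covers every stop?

A, C, E together cover every stop (A ∪ C ∪ E = {1, 2, 3, 4, 5, 6, 7, 8}); total cost 5 + 14 + 6 = 25.
No covering selection has total cost below 25.

25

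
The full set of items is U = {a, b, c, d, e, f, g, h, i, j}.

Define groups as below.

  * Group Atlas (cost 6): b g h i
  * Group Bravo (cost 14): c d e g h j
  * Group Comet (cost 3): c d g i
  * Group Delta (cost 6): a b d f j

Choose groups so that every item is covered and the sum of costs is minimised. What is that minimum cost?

23

Bravo, Comet, Delta together cover every item (Bravo ∪ Comet ∪ Delta = {a, b, c, d, e, f, g, h, i, j}); total cost 14 + 3 + 6 = 23.
The greedy pick Comet, Delta, Atlas, Bravo costs 29; no covering selection beats 23.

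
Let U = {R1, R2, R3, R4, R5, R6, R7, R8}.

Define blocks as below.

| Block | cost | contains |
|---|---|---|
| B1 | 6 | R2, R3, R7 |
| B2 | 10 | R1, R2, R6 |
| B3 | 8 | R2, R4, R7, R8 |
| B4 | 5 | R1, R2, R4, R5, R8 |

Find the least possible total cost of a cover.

B1, B2, B4 together cover every element (B1 ∪ B2 ∪ B4 = {R1, R2, R3, R4, R5, R6, R7, R8}); total cost 6 + 10 + 5 = 21.
No covering selection has total cost below 21.

21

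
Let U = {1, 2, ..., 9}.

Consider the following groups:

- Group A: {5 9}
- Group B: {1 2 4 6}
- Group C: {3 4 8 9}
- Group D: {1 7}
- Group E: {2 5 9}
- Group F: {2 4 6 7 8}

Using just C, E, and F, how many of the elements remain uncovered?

Union of C, E, F = {2, 3, 4, 5, 6, 7, 8, 9}.
Not covered: 1 — 1 element.

1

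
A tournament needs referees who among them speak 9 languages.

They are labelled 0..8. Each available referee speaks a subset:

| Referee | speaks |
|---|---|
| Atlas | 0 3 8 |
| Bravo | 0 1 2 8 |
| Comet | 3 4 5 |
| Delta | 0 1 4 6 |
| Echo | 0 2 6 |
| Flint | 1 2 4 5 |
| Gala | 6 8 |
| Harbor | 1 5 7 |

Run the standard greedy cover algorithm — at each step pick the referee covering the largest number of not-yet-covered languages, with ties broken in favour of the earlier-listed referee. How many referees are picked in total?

Greedy: pick Bravo (covers 4 new) → pick Comet (covers 3 new) → pick Delta (covers 1 new) → pick Harbor (covers 1 new). Total picks: 4.

4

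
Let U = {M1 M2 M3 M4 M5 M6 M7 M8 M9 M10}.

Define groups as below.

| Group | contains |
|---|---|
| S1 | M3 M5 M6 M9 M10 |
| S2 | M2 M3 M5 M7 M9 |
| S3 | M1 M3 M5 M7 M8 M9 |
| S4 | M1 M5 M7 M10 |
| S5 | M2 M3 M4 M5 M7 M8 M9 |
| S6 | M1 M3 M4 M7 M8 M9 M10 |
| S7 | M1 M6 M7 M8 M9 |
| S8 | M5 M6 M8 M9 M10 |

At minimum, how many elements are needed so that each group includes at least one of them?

The 2 elements {M7, M9} hit every group.
No single element lies in every group, so at least 2 are needed and 2 is optimal.

2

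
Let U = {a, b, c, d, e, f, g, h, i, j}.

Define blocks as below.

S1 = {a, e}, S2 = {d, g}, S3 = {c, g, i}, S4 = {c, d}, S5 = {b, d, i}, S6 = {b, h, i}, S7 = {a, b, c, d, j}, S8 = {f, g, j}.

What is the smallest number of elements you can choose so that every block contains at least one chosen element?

Take T = {b, c, e, g}. Each listed block contains at least one of these, so T is a hitting set of size 4.
The blocks S1, S4, S6, S8 are pairwise disjoint, so any hitting set needs a separate element for each — at least 4. Hence 4 is optimal.

4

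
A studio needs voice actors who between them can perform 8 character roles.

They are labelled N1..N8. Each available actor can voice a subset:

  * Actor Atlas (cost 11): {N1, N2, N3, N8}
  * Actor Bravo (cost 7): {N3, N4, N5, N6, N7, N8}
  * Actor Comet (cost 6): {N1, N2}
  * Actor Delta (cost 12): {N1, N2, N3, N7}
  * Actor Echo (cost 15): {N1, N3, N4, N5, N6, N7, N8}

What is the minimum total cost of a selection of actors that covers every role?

13

Bravo, Comet together cover every role (Bravo ∪ Comet = {N1, N2, N3, N4, N5, N6, N7, N8}); total cost 7 + 6 = 13.
No covering selection has total cost below 13.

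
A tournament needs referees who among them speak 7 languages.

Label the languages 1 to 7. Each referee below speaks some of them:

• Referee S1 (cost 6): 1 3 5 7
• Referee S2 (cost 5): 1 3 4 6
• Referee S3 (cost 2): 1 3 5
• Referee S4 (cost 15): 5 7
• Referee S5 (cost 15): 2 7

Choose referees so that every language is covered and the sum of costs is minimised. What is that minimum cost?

22

S2, S3, S5 together cover every language (S2 ∪ S3 ∪ S5 = {1, 2, 3, 4, 5, 6, 7}); total cost 5 + 2 + 15 = 22.
The greedy pick S3, S2, S1, S5 costs 28; no covering selection beats 22.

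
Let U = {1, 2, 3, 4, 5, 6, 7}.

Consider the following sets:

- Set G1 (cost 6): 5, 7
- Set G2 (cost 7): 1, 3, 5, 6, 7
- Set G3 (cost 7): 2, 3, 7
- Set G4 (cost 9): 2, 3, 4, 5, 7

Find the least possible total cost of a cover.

16

G2, G4 together cover every point (G2 ∪ G4 = {1, 2, 3, 4, 5, 6, 7}); total cost 7 + 9 = 16.
No covering selection has total cost below 16.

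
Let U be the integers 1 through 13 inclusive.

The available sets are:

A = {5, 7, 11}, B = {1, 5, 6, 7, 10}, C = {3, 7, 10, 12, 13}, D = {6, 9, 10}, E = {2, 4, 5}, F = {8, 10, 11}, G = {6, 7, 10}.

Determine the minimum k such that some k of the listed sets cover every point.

B and C and D and E and F together: B ∪ C ∪ D ∪ E ∪ F = {1, 2, 3, 4, 5, 6, 7, 8, 9, 10, 11, 12, 13} — every point is covered.
No 4 of the 7 sets cover everything (all 35 combinations miss at least one point), so 5 is optimal.

5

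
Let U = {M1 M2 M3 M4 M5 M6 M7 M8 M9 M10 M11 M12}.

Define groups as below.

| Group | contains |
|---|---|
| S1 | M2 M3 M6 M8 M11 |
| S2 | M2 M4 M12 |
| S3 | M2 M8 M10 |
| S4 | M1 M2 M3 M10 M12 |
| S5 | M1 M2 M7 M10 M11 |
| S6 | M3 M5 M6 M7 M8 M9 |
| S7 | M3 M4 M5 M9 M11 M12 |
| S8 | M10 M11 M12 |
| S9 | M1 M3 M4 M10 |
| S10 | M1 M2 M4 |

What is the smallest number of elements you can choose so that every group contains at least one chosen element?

H = {M2, M5, M10} meets every group (each contains at least one member of H), and |H| = 3.
The groups S6, S8, S10 are pairwise disjoint, so any hitting set needs a separate element for each — at least 3. Hence 3 is optimal.

3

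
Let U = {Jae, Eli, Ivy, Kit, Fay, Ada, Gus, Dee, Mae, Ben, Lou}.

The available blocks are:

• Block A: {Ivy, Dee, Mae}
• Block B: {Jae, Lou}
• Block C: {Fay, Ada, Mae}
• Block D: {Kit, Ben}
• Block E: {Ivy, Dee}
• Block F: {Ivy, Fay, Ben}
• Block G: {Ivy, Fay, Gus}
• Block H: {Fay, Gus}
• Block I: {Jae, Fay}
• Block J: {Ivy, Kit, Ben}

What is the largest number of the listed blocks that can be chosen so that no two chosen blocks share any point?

B, C, D, E are pairwise disjoint (B={Jae,Lou}; C={Fay,Ada,Mae}; D={Kit,Ben}; E={Ivy,Dee}).
Every remaining block overlaps one of these, and no 5 of the listed blocks are pairwise disjoint, so 4 is the maximum.

4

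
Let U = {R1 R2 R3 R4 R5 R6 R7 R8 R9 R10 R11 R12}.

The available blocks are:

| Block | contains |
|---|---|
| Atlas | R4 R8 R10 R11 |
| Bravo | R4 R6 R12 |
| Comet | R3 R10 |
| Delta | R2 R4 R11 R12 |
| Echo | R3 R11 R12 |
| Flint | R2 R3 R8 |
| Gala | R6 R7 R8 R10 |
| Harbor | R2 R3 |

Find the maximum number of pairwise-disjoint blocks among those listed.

Comet, Delta are pairwise disjoint (Comet={R3,R10}; Delta={R2,R4,R11,R12}).
Every remaining block overlaps one of these, and no 3 of the listed blocks are pairwise disjoint, so 2 is the maximum.

2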